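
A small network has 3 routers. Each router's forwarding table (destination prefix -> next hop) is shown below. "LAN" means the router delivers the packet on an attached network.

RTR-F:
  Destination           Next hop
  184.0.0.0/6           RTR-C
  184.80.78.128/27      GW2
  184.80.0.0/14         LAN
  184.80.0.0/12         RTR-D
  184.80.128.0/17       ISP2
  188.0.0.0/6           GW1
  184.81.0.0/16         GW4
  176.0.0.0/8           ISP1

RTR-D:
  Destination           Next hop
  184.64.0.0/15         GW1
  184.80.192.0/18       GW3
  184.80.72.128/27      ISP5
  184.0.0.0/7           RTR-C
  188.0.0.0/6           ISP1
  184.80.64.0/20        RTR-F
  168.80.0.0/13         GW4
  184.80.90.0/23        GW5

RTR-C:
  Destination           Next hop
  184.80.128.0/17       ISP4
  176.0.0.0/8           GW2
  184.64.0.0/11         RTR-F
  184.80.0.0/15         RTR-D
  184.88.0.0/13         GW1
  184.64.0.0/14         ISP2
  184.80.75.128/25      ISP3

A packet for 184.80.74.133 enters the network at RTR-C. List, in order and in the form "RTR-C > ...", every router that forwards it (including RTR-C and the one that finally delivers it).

RTR-C > RTR-D > RTR-F

At RTR-C: longest match for 184.80.74.133 is 184.80.0.0/15 -> RTR-D
At RTR-D: longest match for 184.80.74.133 is 184.80.64.0/20 -> RTR-F
At RTR-F: longest match for 184.80.74.133 is 184.80.0.0/14 -> LAN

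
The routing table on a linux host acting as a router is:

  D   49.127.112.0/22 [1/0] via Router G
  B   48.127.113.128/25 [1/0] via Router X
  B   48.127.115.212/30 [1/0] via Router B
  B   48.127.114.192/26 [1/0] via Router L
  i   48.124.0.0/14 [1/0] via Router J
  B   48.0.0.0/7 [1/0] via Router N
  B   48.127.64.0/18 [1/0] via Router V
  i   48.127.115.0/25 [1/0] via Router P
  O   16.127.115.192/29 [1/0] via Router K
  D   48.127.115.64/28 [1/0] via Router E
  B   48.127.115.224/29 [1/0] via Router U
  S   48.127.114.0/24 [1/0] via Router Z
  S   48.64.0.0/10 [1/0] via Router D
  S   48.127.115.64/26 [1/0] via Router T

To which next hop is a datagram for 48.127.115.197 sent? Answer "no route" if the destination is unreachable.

Router V

Routes whose prefix contains 48.127.115.197:
  48.0.0.0/7 (48.0.0.0 - 49.255.255.255) -> Router N
  48.64.0.0/10 (48.64.0.0 - 48.127.255.255) -> Router D
  48.124.0.0/14 (48.124.0.0 - 48.127.255.255) -> Router J
  48.127.64.0/18 (48.127.64.0 - 48.127.127.255) -> Router V
More-specific entries that do NOT match:
  48.127.115.212/30 (48.127.115.212 - 48.127.115.215) does not contain 48.127.115.197
  16.127.115.192/29 (16.127.115.192 - 16.127.115.199) does not contain 48.127.115.197
  48.127.115.224/29 (48.127.115.224 - 48.127.115.231) does not contain 48.127.115.197
  48.127.115.64/28 (48.127.115.64 - 48.127.115.79) does not contain 48.127.115.197
  48.127.114.192/26 (48.127.114.192 - 48.127.114.255) does not contain 48.127.115.197
  48.127.115.64/26 (48.127.115.64 - 48.127.115.127) does not contain 48.127.115.197
  48.127.113.128/25 (48.127.113.128 - 48.127.113.255) does not contain 48.127.115.197
  48.127.115.0/25 (48.127.115.0 - 48.127.115.127) does not contain 48.127.115.197
  48.127.114.0/24 (48.127.114.0 - 48.127.114.255) does not contain 48.127.115.197
  49.127.112.0/22 (49.127.112.0 - 49.127.115.255) does not contain 48.127.115.197
Longest matching prefix is /18 -> next hop Router V.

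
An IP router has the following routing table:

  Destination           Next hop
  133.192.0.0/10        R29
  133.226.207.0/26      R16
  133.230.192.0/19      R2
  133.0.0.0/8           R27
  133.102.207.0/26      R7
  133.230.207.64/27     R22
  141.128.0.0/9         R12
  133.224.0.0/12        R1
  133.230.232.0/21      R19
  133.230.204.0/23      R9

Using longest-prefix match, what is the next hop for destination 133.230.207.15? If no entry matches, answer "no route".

Routes whose prefix contains 133.230.207.15:
  133.0.0.0/8 (133.0.0.0 - 133.255.255.255) -> R27
  133.192.0.0/10 (133.192.0.0 - 133.255.255.255) -> R29
  133.224.0.0/12 (133.224.0.0 - 133.239.255.255) -> R1
  133.230.192.0/19 (133.230.192.0 - 133.230.223.255) -> R2
More-specific entries that do NOT match:
  133.230.207.64/27 (133.230.207.64 - 133.230.207.95) does not contain 133.230.207.15
  133.226.207.0/26 (133.226.207.0 - 133.226.207.63) does not contain 133.230.207.15
  133.102.207.0/26 (133.102.207.0 - 133.102.207.63) does not contain 133.230.207.15
  133.230.204.0/23 (133.230.204.0 - 133.230.205.255) does not contain 133.230.207.15
  133.230.232.0/21 (133.230.232.0 - 133.230.239.255) does not contain 133.230.207.15
Longest matching prefix is /19 -> next hop R2.

R2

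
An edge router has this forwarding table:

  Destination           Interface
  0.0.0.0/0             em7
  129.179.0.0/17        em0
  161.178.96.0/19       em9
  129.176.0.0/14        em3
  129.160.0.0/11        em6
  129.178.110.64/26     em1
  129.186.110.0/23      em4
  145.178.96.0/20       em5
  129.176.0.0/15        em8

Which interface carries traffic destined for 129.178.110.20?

em3

Routes whose prefix contains 129.178.110.20:
  0.0.0.0/0 (default, matches everything) -> em7
  129.160.0.0/11 (129.160.0.0 - 129.191.255.255) -> em6
  129.176.0.0/14 (129.176.0.0 - 129.179.255.255) -> em3
More-specific entries that do NOT match:
  129.178.110.64/26 (129.178.110.64 - 129.178.110.127) does not contain 129.178.110.20
  129.186.110.0/23 (129.186.110.0 - 129.186.111.255) does not contain 129.178.110.20
  145.178.96.0/20 (145.178.96.0 - 145.178.111.255) does not contain 129.178.110.20
  161.178.96.0/19 (161.178.96.0 - 161.178.127.255) does not contain 129.178.110.20
  129.179.0.0/17 (129.179.0.0 - 129.179.127.255) does not contain 129.178.110.20
  129.176.0.0/15 (129.176.0.0 - 129.177.255.255) does not contain 129.178.110.20
Longest matching prefix is /14 -> interface em3.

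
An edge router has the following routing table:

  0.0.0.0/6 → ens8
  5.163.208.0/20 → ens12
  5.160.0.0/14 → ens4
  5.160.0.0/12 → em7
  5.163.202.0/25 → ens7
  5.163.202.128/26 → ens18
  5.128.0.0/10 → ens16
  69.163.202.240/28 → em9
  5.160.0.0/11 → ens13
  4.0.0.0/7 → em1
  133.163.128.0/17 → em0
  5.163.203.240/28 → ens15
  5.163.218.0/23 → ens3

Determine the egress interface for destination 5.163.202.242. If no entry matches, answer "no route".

Routes whose prefix contains 5.163.202.242:
  4.0.0.0/7 (4.0.0.0 - 5.255.255.255) -> em1
  5.128.0.0/10 (5.128.0.0 - 5.191.255.255) -> ens16
  5.160.0.0/11 (5.160.0.0 - 5.191.255.255) -> ens13
  5.160.0.0/12 (5.160.0.0 - 5.175.255.255) -> em7
  5.160.0.0/14 (5.160.0.0 - 5.163.255.255) -> ens4
More-specific entries that do NOT match:
  69.163.202.240/28 (69.163.202.240 - 69.163.202.255) does not contain 5.163.202.242
  5.163.203.240/28 (5.163.203.240 - 5.163.203.255) does not contain 5.163.202.242
  5.163.202.128/26 (5.163.202.128 - 5.163.202.191) does not contain 5.163.202.242
  5.163.202.0/25 (5.163.202.0 - 5.163.202.127) does not contain 5.163.202.242
  5.163.218.0/23 (5.163.218.0 - 5.163.219.255) does not contain 5.163.202.242
  5.163.208.0/20 (5.163.208.0 - 5.163.223.255) does not contain 5.163.202.242
  133.163.128.0/17 (133.163.128.0 - 133.163.255.255) does not contain 5.163.202.242
Longest matching prefix is /14 -> interface ens4.

ens4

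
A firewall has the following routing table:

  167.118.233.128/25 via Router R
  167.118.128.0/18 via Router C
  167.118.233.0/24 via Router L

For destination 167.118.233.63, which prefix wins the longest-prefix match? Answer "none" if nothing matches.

167.118.233.0/24

Entries matching 167.118.233.63:
  167.118.233.0/24 (167.118.233.0 - 167.118.233.255)
Most specific is 167.118.233.0/24.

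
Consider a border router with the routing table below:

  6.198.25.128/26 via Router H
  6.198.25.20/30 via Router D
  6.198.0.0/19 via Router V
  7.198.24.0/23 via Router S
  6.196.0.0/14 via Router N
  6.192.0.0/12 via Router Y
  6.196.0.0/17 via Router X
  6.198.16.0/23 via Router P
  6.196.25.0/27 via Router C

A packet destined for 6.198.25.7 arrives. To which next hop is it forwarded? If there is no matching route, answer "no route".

Routes whose prefix contains 6.198.25.7:
  6.192.0.0/12 (6.192.0.0 - 6.207.255.255) -> Router Y
  6.196.0.0/14 (6.196.0.0 - 6.199.255.255) -> Router N
  6.198.0.0/19 (6.198.0.0 - 6.198.31.255) -> Router V
More-specific entries that do NOT match:
  6.198.25.20/30 (6.198.25.20 - 6.198.25.23) does not contain 6.198.25.7
  6.196.25.0/27 (6.196.25.0 - 6.196.25.31) does not contain 6.198.25.7
  6.198.25.128/26 (6.198.25.128 - 6.198.25.191) does not contain 6.198.25.7
  7.198.24.0/23 (7.198.24.0 - 7.198.25.255) does not contain 6.198.25.7
  6.198.16.0/23 (6.198.16.0 - 6.198.17.255) does not contain 6.198.25.7
Longest matching prefix is /19 -> next hop Router V.

Router V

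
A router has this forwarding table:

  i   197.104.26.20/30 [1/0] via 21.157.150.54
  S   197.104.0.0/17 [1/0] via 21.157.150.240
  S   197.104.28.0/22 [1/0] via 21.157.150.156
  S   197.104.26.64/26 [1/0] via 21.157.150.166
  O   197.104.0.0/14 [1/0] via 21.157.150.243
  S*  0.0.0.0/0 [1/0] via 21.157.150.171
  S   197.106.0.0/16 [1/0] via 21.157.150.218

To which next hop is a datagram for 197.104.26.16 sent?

21.157.150.240

Routes whose prefix contains 197.104.26.16:
  0.0.0.0/0 (default, matches everything) -> 21.157.150.171
  197.104.0.0/14 (197.104.0.0 - 197.107.255.255) -> 21.157.150.243
  197.104.0.0/17 (197.104.0.0 - 197.104.127.255) -> 21.157.150.240
More-specific entries that do NOT match:
  197.104.26.20/30 (197.104.26.20 - 197.104.26.23) does not contain 197.104.26.16
  197.104.26.64/26 (197.104.26.64 - 197.104.26.127) does not contain 197.104.26.16
  197.104.28.0/22 (197.104.28.0 - 197.104.31.255) does not contain 197.104.26.16
Longest matching prefix is /17 -> next hop 21.157.150.240.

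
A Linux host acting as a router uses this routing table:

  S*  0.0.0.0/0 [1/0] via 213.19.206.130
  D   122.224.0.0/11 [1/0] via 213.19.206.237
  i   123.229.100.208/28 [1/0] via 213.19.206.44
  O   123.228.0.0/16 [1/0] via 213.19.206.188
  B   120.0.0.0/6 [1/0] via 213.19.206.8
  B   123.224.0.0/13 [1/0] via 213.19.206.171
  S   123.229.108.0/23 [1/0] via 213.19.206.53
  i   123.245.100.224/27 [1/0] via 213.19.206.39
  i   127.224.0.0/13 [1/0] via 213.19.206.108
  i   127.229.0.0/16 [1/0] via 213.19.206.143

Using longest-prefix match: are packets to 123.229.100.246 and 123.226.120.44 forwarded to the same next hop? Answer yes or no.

yes

123.229.100.246: longest match 123.224.0.0/13 -> 213.19.206.171
123.226.120.44: longest match 123.224.0.0/13 -> 213.19.206.171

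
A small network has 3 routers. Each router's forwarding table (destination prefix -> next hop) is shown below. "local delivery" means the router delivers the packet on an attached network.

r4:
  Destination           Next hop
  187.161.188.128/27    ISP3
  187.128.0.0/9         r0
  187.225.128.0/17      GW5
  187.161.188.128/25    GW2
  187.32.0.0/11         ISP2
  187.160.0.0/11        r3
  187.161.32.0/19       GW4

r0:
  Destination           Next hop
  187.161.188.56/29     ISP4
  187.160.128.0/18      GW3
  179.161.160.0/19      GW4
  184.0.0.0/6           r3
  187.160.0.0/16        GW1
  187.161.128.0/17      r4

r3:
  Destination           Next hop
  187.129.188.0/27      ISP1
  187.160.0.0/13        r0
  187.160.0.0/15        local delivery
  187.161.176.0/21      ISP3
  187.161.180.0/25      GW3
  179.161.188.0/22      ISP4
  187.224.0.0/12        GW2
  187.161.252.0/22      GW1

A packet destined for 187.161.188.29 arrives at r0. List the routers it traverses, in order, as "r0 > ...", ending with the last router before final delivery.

At r0: longest match for 187.161.188.29 is 187.161.128.0/17 -> r4
At r4: longest match for 187.161.188.29 is 187.160.0.0/11 -> r3
At r3: longest match for 187.161.188.29 is 187.160.0.0/15 -> local delivery

r0 > r4 > r3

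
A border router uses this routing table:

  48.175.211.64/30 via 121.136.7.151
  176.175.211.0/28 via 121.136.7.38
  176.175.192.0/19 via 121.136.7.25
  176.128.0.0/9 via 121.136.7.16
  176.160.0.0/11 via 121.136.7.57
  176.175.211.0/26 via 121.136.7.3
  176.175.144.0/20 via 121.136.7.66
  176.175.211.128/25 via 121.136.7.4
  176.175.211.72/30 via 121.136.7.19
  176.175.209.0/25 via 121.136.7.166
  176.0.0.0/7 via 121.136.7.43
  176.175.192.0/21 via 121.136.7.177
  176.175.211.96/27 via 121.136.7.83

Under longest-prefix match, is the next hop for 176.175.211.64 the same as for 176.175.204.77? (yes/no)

yes

176.175.211.64: longest match 176.175.192.0/19 -> 121.136.7.25
176.175.204.77: longest match 176.175.192.0/19 -> 121.136.7.25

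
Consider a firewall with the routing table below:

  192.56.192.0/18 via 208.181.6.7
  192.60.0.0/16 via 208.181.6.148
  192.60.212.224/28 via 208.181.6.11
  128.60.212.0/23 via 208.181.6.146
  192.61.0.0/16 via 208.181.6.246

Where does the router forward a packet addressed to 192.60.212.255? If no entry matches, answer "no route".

Routes whose prefix contains 192.60.212.255:
  192.60.0.0/16 (192.60.0.0 - 192.60.255.255) -> 208.181.6.148
More-specific entries that do NOT match:
  192.60.212.224/28 (192.60.212.224 - 192.60.212.239) does not contain 192.60.212.255
  128.60.212.0/23 (128.60.212.0 - 128.60.213.255) does not contain 192.60.212.255
  192.56.192.0/18 (192.56.192.0 - 192.56.255.255) does not contain 192.60.212.255
Longest matching prefix is /16 -> next hop 208.181.6.148.

208.181.6.148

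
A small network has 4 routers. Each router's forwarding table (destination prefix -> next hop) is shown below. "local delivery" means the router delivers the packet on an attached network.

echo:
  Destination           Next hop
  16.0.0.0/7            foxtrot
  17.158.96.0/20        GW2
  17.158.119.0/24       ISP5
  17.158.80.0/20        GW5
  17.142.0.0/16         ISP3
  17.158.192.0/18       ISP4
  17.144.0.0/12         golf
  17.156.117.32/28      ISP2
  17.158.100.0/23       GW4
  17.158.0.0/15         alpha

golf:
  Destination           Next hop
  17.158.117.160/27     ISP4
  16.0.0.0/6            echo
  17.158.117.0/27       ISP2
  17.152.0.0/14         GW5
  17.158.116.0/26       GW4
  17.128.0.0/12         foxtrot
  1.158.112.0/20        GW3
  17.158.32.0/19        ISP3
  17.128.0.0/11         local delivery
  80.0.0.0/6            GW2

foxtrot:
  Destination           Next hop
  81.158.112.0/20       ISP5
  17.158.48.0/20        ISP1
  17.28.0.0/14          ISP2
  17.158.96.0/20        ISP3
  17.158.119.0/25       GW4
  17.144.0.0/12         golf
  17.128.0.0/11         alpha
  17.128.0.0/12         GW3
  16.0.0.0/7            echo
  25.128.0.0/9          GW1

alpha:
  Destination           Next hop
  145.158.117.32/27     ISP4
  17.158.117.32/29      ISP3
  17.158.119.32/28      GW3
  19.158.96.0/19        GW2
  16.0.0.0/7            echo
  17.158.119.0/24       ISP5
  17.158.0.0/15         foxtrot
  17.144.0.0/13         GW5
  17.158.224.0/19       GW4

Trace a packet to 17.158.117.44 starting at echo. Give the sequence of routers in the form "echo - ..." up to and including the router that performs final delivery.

At echo: longest match for 17.158.117.44 is 17.158.0.0/15 -> alpha
At alpha: longest match for 17.158.117.44 is 17.158.0.0/15 -> foxtrot
At foxtrot: longest match for 17.158.117.44 is 17.144.0.0/12 -> golf
At golf: longest match for 17.158.117.44 is 17.128.0.0/11 -> local delivery

echo - alpha - foxtrot - golf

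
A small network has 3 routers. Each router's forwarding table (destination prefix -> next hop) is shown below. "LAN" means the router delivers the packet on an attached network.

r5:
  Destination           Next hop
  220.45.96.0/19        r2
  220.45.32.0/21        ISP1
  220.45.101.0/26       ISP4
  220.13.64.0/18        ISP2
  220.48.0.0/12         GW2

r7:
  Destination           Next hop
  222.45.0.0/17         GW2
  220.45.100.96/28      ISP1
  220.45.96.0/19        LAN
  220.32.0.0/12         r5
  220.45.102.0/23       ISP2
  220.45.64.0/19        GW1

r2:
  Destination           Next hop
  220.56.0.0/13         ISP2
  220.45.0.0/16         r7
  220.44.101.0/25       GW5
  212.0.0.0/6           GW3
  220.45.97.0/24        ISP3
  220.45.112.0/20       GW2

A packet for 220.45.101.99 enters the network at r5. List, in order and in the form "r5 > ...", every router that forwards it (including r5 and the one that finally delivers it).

r5 > r2 > r7

At r5: longest match for 220.45.101.99 is 220.45.96.0/19 -> r2
At r2: longest match for 220.45.101.99 is 220.45.0.0/16 -> r7
At r7: longest match for 220.45.101.99 is 220.45.96.0/19 -> LAN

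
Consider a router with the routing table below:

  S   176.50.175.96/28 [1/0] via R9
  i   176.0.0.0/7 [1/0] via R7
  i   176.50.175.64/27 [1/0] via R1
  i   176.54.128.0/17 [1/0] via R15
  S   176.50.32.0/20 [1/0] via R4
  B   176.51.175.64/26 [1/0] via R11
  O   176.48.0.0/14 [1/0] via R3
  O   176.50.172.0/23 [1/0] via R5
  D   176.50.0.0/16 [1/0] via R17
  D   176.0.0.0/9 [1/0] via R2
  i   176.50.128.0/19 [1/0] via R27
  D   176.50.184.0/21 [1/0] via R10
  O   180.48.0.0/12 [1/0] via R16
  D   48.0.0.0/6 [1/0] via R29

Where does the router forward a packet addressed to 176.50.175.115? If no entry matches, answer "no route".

Routes whose prefix contains 176.50.175.115:
  176.0.0.0/7 (176.0.0.0 - 177.255.255.255) -> R7
  176.0.0.0/9 (176.0.0.0 - 176.127.255.255) -> R2
  176.48.0.0/14 (176.48.0.0 - 176.51.255.255) -> R3
  176.50.0.0/16 (176.50.0.0 - 176.50.255.255) -> R17
More-specific entries that do NOT match:
  176.50.175.96/28 (176.50.175.96 - 176.50.175.111) does not contain 176.50.175.115
  176.50.175.64/27 (176.50.175.64 - 176.50.175.95) does not contain 176.50.175.115
  176.51.175.64/26 (176.51.175.64 - 176.51.175.127) does not contain 176.50.175.115
  176.50.172.0/23 (176.50.172.0 - 176.50.173.255) does not contain 176.50.175.115
  176.50.184.0/21 (176.50.184.0 - 176.50.191.255) does not contain 176.50.175.115
  176.50.32.0/20 (176.50.32.0 - 176.50.47.255) does not contain 176.50.175.115
  176.50.128.0/19 (176.50.128.0 - 176.50.159.255) does not contain 176.50.175.115
  176.54.128.0/17 (176.54.128.0 - 176.54.255.255) does not contain 176.50.175.115
Longest matching prefix is /16 -> next hop R17.

R17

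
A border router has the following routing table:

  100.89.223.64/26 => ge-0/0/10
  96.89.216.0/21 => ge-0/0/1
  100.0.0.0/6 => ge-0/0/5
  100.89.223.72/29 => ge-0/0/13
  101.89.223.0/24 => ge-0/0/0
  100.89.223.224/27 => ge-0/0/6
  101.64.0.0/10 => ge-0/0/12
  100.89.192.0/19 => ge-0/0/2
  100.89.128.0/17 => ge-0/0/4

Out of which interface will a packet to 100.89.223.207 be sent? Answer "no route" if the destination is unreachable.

Routes whose prefix contains 100.89.223.207:
  100.0.0.0/6 (100.0.0.0 - 103.255.255.255) -> ge-0/0/5
  100.89.128.0/17 (100.89.128.0 - 100.89.255.255) -> ge-0/0/4
  100.89.192.0/19 (100.89.192.0 - 100.89.223.255) -> ge-0/0/2
More-specific entries that do NOT match:
  100.89.223.72/29 (100.89.223.72 - 100.89.223.79) does not contain 100.89.223.207
  100.89.223.224/27 (100.89.223.224 - 100.89.223.255) does not contain 100.89.223.207
  100.89.223.64/26 (100.89.223.64 - 100.89.223.127) does not contain 100.89.223.207
  101.89.223.0/24 (101.89.223.0 - 101.89.223.255) does not contain 100.89.223.207
  96.89.216.0/21 (96.89.216.0 - 96.89.223.255) does not contain 100.89.223.207
Longest matching prefix is /19 -> interface ge-0/0/2.

ge-0/0/2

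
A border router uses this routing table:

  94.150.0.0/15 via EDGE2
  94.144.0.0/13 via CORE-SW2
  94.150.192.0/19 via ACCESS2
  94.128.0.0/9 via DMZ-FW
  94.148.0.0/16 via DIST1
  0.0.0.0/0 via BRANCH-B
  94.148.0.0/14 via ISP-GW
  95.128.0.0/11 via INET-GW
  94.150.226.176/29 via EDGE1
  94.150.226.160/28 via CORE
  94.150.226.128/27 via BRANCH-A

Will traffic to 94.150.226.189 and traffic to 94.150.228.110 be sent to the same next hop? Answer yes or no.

yes

94.150.226.189: longest match 94.150.0.0/15 -> EDGE2
94.150.228.110: longest match 94.150.0.0/15 -> EDGE2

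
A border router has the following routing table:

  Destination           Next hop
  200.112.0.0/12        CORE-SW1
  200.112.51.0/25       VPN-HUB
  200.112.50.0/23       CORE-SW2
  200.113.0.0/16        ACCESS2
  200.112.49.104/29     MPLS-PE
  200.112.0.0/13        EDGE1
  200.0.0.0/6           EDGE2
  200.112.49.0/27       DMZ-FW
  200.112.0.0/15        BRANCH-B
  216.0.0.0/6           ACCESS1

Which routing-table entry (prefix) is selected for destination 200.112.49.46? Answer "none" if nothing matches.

Entries matching 200.112.49.46:
  200.0.0.0/6 (200.0.0.0 - 203.255.255.255)
  200.112.0.0/12 (200.112.0.0 - 200.127.255.255)
  200.112.0.0/13 (200.112.0.0 - 200.119.255.255)
  200.112.0.0/15 (200.112.0.0 - 200.113.255.255)
Most specific is 200.112.0.0/15.

200.112.0.0/15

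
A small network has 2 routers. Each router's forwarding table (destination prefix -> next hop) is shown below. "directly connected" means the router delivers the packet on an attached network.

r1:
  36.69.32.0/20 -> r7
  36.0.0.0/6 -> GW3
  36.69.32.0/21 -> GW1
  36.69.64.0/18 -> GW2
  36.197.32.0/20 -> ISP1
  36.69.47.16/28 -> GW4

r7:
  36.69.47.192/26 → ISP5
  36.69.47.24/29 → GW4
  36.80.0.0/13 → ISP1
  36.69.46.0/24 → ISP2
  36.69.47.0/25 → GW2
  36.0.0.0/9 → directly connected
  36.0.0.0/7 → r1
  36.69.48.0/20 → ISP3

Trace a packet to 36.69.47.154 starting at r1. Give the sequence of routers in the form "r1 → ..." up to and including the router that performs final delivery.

At r1: longest match for 36.69.47.154 is 36.69.32.0/20 -> r7
At r7: longest match for 36.69.47.154 is 36.0.0.0/9 -> directly connected

r1 → r7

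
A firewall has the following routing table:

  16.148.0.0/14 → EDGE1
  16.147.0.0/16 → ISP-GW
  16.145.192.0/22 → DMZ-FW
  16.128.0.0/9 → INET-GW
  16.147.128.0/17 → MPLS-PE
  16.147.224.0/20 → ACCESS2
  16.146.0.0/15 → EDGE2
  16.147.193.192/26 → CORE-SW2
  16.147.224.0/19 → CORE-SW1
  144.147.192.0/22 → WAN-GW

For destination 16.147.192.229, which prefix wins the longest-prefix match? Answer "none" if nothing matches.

16.147.128.0/17

Entries matching 16.147.192.229:
  16.128.0.0/9 (16.128.0.0 - 16.255.255.255)
  16.146.0.0/15 (16.146.0.0 - 16.147.255.255)
  16.147.0.0/16 (16.147.0.0 - 16.147.255.255)
  16.147.128.0/17 (16.147.128.0 - 16.147.255.255)
Most specific is 16.147.128.0/17.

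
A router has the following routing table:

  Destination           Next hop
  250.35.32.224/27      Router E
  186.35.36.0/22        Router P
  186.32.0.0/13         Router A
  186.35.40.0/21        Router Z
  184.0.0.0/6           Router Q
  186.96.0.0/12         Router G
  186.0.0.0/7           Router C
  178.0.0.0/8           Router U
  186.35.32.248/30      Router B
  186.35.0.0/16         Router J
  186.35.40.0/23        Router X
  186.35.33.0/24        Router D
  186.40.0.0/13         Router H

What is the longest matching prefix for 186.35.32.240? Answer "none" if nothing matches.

Entries matching 186.35.32.240:
  184.0.0.0/6 (184.0.0.0 - 187.255.255.255)
  186.0.0.0/7 (186.0.0.0 - 187.255.255.255)
  186.32.0.0/13 (186.32.0.0 - 186.39.255.255)
  186.35.0.0/16 (186.35.0.0 - 186.35.255.255)
Most specific is 186.35.0.0/16.

186.35.0.0/16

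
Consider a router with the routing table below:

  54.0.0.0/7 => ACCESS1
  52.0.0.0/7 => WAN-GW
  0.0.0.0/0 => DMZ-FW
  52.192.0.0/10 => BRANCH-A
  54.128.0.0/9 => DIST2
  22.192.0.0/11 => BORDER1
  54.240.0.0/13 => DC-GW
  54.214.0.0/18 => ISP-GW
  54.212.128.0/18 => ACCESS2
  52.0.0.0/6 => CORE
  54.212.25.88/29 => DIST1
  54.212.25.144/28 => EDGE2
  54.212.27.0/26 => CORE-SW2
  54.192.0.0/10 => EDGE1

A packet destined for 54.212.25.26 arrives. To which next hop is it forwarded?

EDGE1

Routes whose prefix contains 54.212.25.26:
  0.0.0.0/0 (default, matches everything) -> DMZ-FW
  52.0.0.0/6 (52.0.0.0 - 55.255.255.255) -> CORE
  54.0.0.0/7 (54.0.0.0 - 55.255.255.255) -> ACCESS1
  54.128.0.0/9 (54.128.0.0 - 54.255.255.255) -> DIST2
  54.192.0.0/10 (54.192.0.0 - 54.255.255.255) -> EDGE1
More-specific entries that do NOT match:
  54.212.25.88/29 (54.212.25.88 - 54.212.25.95) does not contain 54.212.25.26
  54.212.25.144/28 (54.212.25.144 - 54.212.25.159) does not contain 54.212.25.26
  54.212.27.0/26 (54.212.27.0 - 54.212.27.63) does not contain 54.212.25.26
  54.214.0.0/18 (54.214.0.0 - 54.214.63.255) does not contain 54.212.25.26
  54.212.128.0/18 (54.212.128.0 - 54.212.191.255) does not contain 54.212.25.26
  54.240.0.0/13 (54.240.0.0 - 54.247.255.255) does not contain 54.212.25.26
  22.192.0.0/11 (22.192.0.0 - 22.223.255.255) does not contain 54.212.25.26
Longest matching prefix is /10 -> next hop EDGE1.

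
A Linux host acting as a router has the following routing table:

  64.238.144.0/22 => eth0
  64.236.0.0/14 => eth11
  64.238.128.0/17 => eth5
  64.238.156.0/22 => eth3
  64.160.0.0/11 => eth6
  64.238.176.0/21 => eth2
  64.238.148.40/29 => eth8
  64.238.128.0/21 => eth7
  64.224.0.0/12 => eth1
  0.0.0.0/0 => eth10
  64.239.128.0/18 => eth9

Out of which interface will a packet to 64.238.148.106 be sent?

eth5

Routes whose prefix contains 64.238.148.106:
  0.0.0.0/0 (default, matches everything) -> eth10
  64.224.0.0/12 (64.224.0.0 - 64.239.255.255) -> eth1
  64.236.0.0/14 (64.236.0.0 - 64.239.255.255) -> eth11
  64.238.128.0/17 (64.238.128.0 - 64.238.255.255) -> eth5
More-specific entries that do NOT match:
  64.238.148.40/29 (64.238.148.40 - 64.238.148.47) does not contain 64.238.148.106
  64.238.144.0/22 (64.238.144.0 - 64.238.147.255) does not contain 64.238.148.106
  64.238.156.0/22 (64.238.156.0 - 64.238.159.255) does not contain 64.238.148.106
  64.238.176.0/21 (64.238.176.0 - 64.238.183.255) does not contain 64.238.148.106
  64.238.128.0/21 (64.238.128.0 - 64.238.135.255) does not contain 64.238.148.106
  64.239.128.0/18 (64.239.128.0 - 64.239.191.255) does not contain 64.238.148.106
Longest matching prefix is /17 -> interface eth5.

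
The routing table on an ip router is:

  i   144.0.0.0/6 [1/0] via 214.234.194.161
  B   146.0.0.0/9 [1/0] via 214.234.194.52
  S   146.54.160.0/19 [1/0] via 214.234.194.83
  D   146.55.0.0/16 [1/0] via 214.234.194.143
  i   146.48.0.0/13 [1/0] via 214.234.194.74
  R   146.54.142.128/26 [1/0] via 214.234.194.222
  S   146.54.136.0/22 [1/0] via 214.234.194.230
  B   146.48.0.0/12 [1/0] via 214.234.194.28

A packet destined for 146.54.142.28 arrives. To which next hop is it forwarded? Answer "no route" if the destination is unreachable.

Routes whose prefix contains 146.54.142.28:
  144.0.0.0/6 (144.0.0.0 - 147.255.255.255) -> 214.234.194.161
  146.0.0.0/9 (146.0.0.0 - 146.127.255.255) -> 214.234.194.52
  146.48.0.0/12 (146.48.0.0 - 146.63.255.255) -> 214.234.194.28
  146.48.0.0/13 (146.48.0.0 - 146.55.255.255) -> 214.234.194.74
More-specific entries that do NOT match:
  146.54.142.128/26 (146.54.142.128 - 146.54.142.191) does not contain 146.54.142.28
  146.54.136.0/22 (146.54.136.0 - 146.54.139.255) does not contain 146.54.142.28
  146.54.160.0/19 (146.54.160.0 - 146.54.191.255) does not contain 146.54.142.28
  146.55.0.0/16 (146.55.0.0 - 146.55.255.255) does not contain 146.54.142.28
Longest matching prefix is /13 -> next hop 214.234.194.74.

214.234.194.74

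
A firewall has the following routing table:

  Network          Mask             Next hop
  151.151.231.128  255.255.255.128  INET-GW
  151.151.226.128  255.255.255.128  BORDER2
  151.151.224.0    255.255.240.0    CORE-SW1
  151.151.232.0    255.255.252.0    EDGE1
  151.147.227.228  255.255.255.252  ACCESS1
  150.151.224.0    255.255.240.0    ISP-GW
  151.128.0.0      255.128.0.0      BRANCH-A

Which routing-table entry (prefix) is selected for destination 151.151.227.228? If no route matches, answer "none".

Entries matching 151.151.227.228:
  151.128.0.0/9 (151.128.0.0 - 151.255.255.255)
  151.151.224.0/20 (151.151.224.0 - 151.151.239.255)
Most specific is 151.151.224.0/20.

151.151.224.0/20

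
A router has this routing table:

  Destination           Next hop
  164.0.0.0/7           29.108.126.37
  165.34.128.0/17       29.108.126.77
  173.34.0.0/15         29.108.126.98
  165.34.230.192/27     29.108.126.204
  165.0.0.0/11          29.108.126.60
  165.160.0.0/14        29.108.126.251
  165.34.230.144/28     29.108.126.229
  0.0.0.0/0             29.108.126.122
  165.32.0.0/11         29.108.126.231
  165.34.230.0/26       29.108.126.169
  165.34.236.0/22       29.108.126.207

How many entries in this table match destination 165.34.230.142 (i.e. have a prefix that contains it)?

Prefixes containing 165.34.230.142:
  0.0.0.0/0 (default, matches everything)
  164.0.0.0/7 (164.0.0.0 - 165.255.255.255)
  165.32.0.0/11 (165.32.0.0 - 165.63.255.255)
  165.34.128.0/17 (165.34.128.0 - 165.34.255.255)
Total matching entries: 4.

4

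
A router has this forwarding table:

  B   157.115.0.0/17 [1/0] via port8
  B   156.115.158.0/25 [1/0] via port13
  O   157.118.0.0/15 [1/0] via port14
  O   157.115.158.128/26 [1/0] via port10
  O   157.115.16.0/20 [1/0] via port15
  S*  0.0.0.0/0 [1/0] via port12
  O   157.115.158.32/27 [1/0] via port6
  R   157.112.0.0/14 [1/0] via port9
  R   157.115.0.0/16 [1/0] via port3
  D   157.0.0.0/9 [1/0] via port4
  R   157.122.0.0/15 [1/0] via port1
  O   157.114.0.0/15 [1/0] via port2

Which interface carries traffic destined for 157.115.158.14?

Routes whose prefix contains 157.115.158.14:
  0.0.0.0/0 (default, matches everything) -> port12
  157.0.0.0/9 (157.0.0.0 - 157.127.255.255) -> port4
  157.112.0.0/14 (157.112.0.0 - 157.115.255.255) -> port9
  157.114.0.0/15 (157.114.0.0 - 157.115.255.255) -> port2
  157.115.0.0/16 (157.115.0.0 - 157.115.255.255) -> port3
More-specific entries that do NOT match:
  157.115.158.32/27 (157.115.158.32 - 157.115.158.63) does not contain 157.115.158.14
  157.115.158.128/26 (157.115.158.128 - 157.115.158.191) does not contain 157.115.158.14
  156.115.158.0/25 (156.115.158.0 - 156.115.158.127) does not contain 157.115.158.14
  157.115.16.0/20 (157.115.16.0 - 157.115.31.255) does not contain 157.115.158.14
  157.115.0.0/17 (157.115.0.0 - 157.115.127.255) does not contain 157.115.158.14
Longest matching prefix is /16 -> interface port3.

port3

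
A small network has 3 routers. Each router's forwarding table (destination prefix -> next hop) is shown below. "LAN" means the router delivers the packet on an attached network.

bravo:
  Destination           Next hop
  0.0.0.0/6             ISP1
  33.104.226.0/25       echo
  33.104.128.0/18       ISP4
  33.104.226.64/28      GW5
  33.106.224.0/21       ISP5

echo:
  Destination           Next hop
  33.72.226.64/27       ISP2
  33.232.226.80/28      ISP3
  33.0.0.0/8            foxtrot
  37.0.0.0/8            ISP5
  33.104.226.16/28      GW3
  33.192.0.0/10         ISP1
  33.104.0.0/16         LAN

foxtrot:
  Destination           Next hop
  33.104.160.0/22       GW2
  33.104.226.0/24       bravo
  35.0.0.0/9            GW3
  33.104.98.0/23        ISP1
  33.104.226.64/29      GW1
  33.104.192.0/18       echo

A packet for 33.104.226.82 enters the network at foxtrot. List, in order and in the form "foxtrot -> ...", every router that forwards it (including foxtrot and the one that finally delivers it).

At foxtrot: longest match for 33.104.226.82 is 33.104.226.0/24 -> bravo
At bravo: longest match for 33.104.226.82 is 33.104.226.0/25 -> echo
At echo: longest match for 33.104.226.82 is 33.104.0.0/16 -> LAN

foxtrot -> bravo -> echo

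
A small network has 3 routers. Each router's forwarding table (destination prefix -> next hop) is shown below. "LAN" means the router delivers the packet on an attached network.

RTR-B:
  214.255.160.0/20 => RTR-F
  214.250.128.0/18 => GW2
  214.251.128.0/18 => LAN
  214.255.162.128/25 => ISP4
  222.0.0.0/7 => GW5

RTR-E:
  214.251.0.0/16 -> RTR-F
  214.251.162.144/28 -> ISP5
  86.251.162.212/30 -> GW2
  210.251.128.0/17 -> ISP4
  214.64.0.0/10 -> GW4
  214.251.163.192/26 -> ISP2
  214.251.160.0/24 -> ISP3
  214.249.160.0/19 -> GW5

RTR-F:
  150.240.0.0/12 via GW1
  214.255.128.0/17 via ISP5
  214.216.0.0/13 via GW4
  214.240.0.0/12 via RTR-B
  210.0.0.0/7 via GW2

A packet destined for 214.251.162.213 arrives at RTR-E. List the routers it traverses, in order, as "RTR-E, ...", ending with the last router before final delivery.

At RTR-E: longest match for 214.251.162.213 is 214.251.0.0/16 -> RTR-F
At RTR-F: longest match for 214.251.162.213 is 214.240.0.0/12 -> RTR-B
At RTR-B: longest match for 214.251.162.213 is 214.251.128.0/18 -> LAN

RTR-E, RTR-F, RTR-B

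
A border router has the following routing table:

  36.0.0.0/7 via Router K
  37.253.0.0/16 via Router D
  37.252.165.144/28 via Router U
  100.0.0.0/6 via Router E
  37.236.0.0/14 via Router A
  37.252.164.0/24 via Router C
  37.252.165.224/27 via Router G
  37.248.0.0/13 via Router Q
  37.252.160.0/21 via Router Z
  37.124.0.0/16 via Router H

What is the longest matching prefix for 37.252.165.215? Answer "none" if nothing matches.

Entries matching 37.252.165.215:
  36.0.0.0/7 (36.0.0.0 - 37.255.255.255)
  37.248.0.0/13 (37.248.0.0 - 37.255.255.255)
  37.252.160.0/21 (37.252.160.0 - 37.252.167.255)
Most specific is 37.252.160.0/21.

37.252.160.0/21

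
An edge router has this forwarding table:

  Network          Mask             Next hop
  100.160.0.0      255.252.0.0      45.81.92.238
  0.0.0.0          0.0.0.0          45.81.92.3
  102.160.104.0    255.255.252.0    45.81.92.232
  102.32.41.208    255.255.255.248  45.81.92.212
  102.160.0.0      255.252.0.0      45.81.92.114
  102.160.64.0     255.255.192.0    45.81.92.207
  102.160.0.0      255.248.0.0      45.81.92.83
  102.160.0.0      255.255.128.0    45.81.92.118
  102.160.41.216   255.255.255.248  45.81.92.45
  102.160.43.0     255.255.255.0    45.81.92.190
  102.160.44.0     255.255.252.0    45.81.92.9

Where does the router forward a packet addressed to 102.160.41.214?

45.81.92.118

Routes whose prefix contains 102.160.41.214:
  0.0.0.0/0 (default, matches everything) -> 45.81.92.3
  102.160.0.0/13 (102.160.0.0 - 102.167.255.255) -> 45.81.92.83
  102.160.0.0/14 (102.160.0.0 - 102.163.255.255) -> 45.81.92.114
  102.160.0.0/17 (102.160.0.0 - 102.160.127.255) -> 45.81.92.118
More-specific entries that do NOT match:
  102.32.41.208/29 (102.32.41.208 - 102.32.41.215) does not contain 102.160.41.214
  102.160.41.216/29 (102.160.41.216 - 102.160.41.223) does not contain 102.160.41.214
  102.160.43.0/24 (102.160.43.0 - 102.160.43.255) does not contain 102.160.41.214
  102.160.104.0/22 (102.160.104.0 - 102.160.107.255) does not contain 102.160.41.214
  102.160.44.0/22 (102.160.44.0 - 102.160.47.255) does not contain 102.160.41.214
  102.160.64.0/18 (102.160.64.0 - 102.160.127.255) does not contain 102.160.41.214
Longest matching prefix is /17 -> next hop 45.81.92.118.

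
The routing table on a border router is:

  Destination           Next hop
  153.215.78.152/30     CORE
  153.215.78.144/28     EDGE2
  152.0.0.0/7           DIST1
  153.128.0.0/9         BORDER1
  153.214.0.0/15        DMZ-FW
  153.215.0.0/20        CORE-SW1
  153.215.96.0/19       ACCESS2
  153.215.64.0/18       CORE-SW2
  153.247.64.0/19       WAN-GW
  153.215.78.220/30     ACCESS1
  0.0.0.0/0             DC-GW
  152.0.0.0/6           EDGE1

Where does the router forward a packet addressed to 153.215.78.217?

Routes whose prefix contains 153.215.78.217:
  0.0.0.0/0 (default, matches everything) -> DC-GW
  152.0.0.0/6 (152.0.0.0 - 155.255.255.255) -> EDGE1
  152.0.0.0/7 (152.0.0.0 - 153.255.255.255) -> DIST1
  153.128.0.0/9 (153.128.0.0 - 153.255.255.255) -> BORDER1
  153.214.0.0/15 (153.214.0.0 - 153.215.255.255) -> DMZ-FW
  153.215.64.0/18 (153.215.64.0 - 153.215.127.255) -> CORE-SW2
More-specific entries that do NOT match:
  153.215.78.152/30 (153.215.78.152 - 153.215.78.155) does not contain 153.215.78.217
  153.215.78.220/30 (153.215.78.220 - 153.215.78.223) does not contain 153.215.78.217
  153.215.78.144/28 (153.215.78.144 - 153.215.78.159) does not contain 153.215.78.217
  153.215.0.0/20 (153.215.0.0 - 153.215.15.255) does not contain 153.215.78.217
  153.215.96.0/19 (153.215.96.0 - 153.215.127.255) does not contain 153.215.78.217
  153.247.64.0/19 (153.247.64.0 - 153.247.95.255) does not contain 153.215.78.217
Longest matching prefix is /18 -> next hop CORE-SW2.

CORE-SW2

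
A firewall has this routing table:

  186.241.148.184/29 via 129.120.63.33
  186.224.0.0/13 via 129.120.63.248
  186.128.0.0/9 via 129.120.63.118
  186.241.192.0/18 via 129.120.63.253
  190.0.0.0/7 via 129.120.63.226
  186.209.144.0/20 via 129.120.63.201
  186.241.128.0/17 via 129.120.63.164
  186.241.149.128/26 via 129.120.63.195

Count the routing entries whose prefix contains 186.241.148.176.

2

Prefixes containing 186.241.148.176:
  186.128.0.0/9 (186.128.0.0 - 186.255.255.255)
  186.241.128.0/17 (186.241.128.0 - 186.241.255.255)
Total matching entries: 2.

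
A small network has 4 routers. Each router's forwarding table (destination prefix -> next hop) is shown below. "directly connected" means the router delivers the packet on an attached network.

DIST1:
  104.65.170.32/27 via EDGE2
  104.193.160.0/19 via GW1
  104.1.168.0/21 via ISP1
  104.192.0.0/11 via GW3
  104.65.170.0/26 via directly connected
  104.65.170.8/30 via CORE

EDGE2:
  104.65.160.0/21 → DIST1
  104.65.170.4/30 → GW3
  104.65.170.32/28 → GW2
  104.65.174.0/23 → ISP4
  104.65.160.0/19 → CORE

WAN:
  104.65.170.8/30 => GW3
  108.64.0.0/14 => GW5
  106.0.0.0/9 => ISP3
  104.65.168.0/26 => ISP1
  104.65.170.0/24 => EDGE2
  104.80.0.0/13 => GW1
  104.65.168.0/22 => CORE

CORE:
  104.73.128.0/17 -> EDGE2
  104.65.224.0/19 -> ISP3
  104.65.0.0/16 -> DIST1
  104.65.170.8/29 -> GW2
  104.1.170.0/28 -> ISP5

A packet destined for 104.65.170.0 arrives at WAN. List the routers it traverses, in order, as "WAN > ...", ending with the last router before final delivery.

WAN > EDGE2 > CORE > DIST1

At WAN: longest match for 104.65.170.0 is 104.65.170.0/24 -> EDGE2
At EDGE2: longest match for 104.65.170.0 is 104.65.160.0/19 -> CORE
At CORE: longest match for 104.65.170.0 is 104.65.0.0/16 -> DIST1
At DIST1: longest match for 104.65.170.0 is 104.65.170.0/26 -> directly connected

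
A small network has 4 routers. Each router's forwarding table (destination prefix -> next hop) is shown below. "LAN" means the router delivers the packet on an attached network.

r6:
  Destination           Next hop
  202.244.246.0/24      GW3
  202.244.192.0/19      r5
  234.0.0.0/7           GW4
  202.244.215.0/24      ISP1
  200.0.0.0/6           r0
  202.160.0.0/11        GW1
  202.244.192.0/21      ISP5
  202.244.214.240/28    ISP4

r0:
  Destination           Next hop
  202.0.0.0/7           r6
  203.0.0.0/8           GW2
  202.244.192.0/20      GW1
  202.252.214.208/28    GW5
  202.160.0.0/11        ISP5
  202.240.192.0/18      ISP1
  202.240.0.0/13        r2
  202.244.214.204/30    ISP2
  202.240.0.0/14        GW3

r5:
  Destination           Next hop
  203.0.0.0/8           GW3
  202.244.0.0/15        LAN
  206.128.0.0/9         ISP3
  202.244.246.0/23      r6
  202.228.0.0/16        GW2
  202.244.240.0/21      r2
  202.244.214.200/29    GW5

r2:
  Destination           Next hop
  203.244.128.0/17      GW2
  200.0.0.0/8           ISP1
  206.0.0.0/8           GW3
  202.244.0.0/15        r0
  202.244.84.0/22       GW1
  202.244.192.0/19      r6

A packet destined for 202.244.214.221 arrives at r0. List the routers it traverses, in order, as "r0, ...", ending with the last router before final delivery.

r0, r2, r6, r5

At r0: longest match for 202.244.214.221 is 202.240.0.0/13 -> r2
At r2: longest match for 202.244.214.221 is 202.244.192.0/19 -> r6
At r6: longest match for 202.244.214.221 is 202.244.192.0/19 -> r5
At r5: longest match for 202.244.214.221 is 202.244.0.0/15 -> LAN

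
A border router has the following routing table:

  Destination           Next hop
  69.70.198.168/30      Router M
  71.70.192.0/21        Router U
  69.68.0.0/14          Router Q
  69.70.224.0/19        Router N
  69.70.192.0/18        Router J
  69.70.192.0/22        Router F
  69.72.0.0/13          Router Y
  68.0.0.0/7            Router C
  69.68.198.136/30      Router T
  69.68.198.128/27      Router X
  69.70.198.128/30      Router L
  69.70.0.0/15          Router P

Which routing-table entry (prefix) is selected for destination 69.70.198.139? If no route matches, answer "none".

Entries matching 69.70.198.139:
  68.0.0.0/7 (68.0.0.0 - 69.255.255.255)
  69.68.0.0/14 (69.68.0.0 - 69.71.255.255)
  69.70.0.0/15 (69.70.0.0 - 69.71.255.255)
  69.70.192.0/18 (69.70.192.0 - 69.70.255.255)
Most specific is 69.70.192.0/18.

69.70.192.0/18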